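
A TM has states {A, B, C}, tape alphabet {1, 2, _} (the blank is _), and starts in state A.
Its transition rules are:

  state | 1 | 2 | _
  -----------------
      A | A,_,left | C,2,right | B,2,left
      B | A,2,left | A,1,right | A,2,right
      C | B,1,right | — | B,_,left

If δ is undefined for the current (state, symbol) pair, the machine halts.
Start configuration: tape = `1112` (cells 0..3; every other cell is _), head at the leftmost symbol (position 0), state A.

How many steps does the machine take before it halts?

9

state=A head=0 tape=__[1]112   (A,1)→(A,_,left)
state=A head=-1 tape=_[_]_112   (A,_)→(B,2,left)
state=B head=-2 tape=[_]2_112   (B,_)→(A,2,right)
state=A head=-1 tape=2[2]_112   (A,2)→(C,2,right)
state=C head=0 tape=22[_]112   (C,_)→(B,_,left)
state=B head=-1 tape=2[2]_112   (B,2)→(A,1,right)
state=A head=0 tape=21[_]112   (A,_)→(B,2,left)
state=B head=-1 tape=2[1]2112   (B,1)→(A,2,left)
state=A head=-2 tape=[2]22112   (A,2)→(C,2,right)
state=C head=-1 tape=2[2]2112
M halts after 9 transitions.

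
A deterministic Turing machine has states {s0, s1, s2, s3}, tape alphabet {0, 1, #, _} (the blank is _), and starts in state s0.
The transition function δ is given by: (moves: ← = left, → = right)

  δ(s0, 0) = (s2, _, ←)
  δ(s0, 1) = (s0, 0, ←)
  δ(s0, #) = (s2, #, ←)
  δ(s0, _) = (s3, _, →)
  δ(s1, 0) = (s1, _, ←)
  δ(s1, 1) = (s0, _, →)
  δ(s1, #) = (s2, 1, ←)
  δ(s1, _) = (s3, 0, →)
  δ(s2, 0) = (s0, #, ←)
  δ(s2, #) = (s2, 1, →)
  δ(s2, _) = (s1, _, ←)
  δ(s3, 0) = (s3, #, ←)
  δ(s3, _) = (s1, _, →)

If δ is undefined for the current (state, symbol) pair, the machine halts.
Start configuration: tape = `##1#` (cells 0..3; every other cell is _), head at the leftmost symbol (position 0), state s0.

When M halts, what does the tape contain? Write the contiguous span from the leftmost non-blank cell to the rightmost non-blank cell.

s0 | ___[#]#1#   read # → write #, move ←, go to s2
s2 | __[_]##1#   read _ → write _, move ←, go to s1
s1 | _[_]_##1#   read _ → write 0, move →, go to s3
s3 | _0[_]##1#   read _ → write _, move →, go to s1
s1 | _0_[#]#1#   read # → write 1, move ←, go to s2
s2 | _0[_]1#1#   read _ → write _, move ←, go to s1
s1 | _[0]_1#1#   read 0 → write _, move ←, go to s1
s1 | [_]__1#1#   read _ → write 0, move →, go to s3
s3 | 0[_]_1#1#   read _ → write _, move →, go to s1
s1 | 0_[_]1#1#   read _ → write 0, move →, go to s3
s3 | 0_0[1]#1#
The non-blank tape span at halt is 0_01#1#.

0_01#1#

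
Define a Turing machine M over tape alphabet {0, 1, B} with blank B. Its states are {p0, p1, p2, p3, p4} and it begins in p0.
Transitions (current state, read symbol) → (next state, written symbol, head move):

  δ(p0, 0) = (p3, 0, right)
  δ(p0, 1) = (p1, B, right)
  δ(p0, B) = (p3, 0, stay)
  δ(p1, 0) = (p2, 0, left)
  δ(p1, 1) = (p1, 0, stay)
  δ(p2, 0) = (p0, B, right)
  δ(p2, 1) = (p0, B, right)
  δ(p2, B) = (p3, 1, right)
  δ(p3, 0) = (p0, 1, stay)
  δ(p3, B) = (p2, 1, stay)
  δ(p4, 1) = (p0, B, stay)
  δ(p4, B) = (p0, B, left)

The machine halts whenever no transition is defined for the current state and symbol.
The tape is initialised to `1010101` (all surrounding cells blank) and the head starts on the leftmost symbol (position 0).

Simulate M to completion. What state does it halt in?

state=p0 head=0 tape=[1]010101B   (p0,1)→(p1,B,right)
state=p1 head=1 tape=B[0]10101B   (p1,0)→(p2,0,left)
state=p2 head=0 tape=[B]010101B   (p2,B)→(p3,1,right)
state=p3 head=1 tape=1[0]10101B   (p3,0)→(p0,1,stay)
state=p0 head=1 tape=1[1]10101B   (p0,1)→(p1,B,right)
state=p1 head=2 tape=1B[1]0101B   (p1,1)→(p1,0,stay)
state=p1 head=2 tape=1B[0]0101B   (p1,0)→(p2,0,left)
state=p2 head=1 tape=1[B]00101B   (p2,B)→(p3,1,right)
state=p3 head=2 tape=11[0]0101B   (p3,0)→(p0,1,stay)
state=p0 head=2 tape=11[1]0101B   (p0,1)→(p1,B,right)
state=p1 head=3 tape=11B[0]101B   (p1,0)→(p2,0,left)
state=p2 head=2 tape=11[B]0101B   (p2,B)→(p3,1,right)
state=p3 head=3 tape=111[0]101B   (p3,0)→(p0,1,stay)
state=p0 head=3 tape=111[1]101B   (p0,1)→(p1,B,right)
state=p1 head=4 tape=111B[1]01B   (p1,1)→(p1,0,stay)
state=p1 head=4 tape=111B[0]01B   (p1,0)→(p2,0,left)
state=p2 head=3 tape=111[B]001B   (p2,B)→(p3,1,right)
state=p3 head=4 tape=1111[0]01B   (p3,0)→(p0,1,stay)
state=p0 head=4 tape=1111[1]01B   (p0,1)→(p1,B,right)
state=p1 head=5 tape=1111B[0]1B   (p1,0)→(p2,0,left)
state=p2 head=4 tape=1111[B]01B   (p2,B)→(p3,1,right)
state=p3 head=5 tape=11111[0]1B   (p3,0)→(p0,1,stay)
state=p0 head=5 tape=11111[1]1B   (p0,1)→(p1,B,right)
state=p1 head=6 tape=11111B[1]B   (p1,1)→(p1,0,stay)
state=p1 head=6 tape=11111B[0]B   (p1,0)→(p2,0,left)
state=p2 head=5 tape=11111[B]0B   (p2,B)→(p3,1,right)
state=p3 head=6 tape=111111[0]B   (p3,0)→(p0,1,stay)
state=p0 head=6 tape=111111[1]B   (p0,1)→(p1,B,right)
state=p1 head=7 tape=111111B[B]
No transition is defined for (p1, B); M halts in state p1.

p1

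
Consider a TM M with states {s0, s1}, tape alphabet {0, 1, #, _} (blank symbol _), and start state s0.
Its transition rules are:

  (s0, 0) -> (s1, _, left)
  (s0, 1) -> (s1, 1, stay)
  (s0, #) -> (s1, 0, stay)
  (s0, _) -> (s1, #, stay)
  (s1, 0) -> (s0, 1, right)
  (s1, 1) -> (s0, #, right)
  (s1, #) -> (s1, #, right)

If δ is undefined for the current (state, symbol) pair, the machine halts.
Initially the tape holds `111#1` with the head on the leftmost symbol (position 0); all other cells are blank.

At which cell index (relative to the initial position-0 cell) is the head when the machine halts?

s0 | [1]11#1__   read 1 → write 1, move stay, go to s1
s1 | [1]11#1__   read 1 → write #, move right, go to s0
s0 | #[1]1#1__   read 1 → write 1, move stay, go to s1
s1 | #[1]1#1__   read 1 → write #, move right, go to s0
s0 | ##[1]#1__   read 1 → write 1, move stay, go to s1
s1 | ##[1]#1__   read 1 → write #, move right, go to s0
s0 | ###[#]1__   read # → write 0, move stay, go to s1
s1 | ###[0]1__   read 0 → write 1, move right, go to s0
s0 | ###1[1]__   read 1 → write 1, move stay, go to s1
s1 | ###1[1]__   read 1 → write #, move right, go to s0
s0 | ###1#[_]_   read _ → write #, move stay, go to s1
s1 | ###1#[#]_   read # → write #, move right, go to s1
s1 | ###1##[_]
At halt the head is at cell 6.

6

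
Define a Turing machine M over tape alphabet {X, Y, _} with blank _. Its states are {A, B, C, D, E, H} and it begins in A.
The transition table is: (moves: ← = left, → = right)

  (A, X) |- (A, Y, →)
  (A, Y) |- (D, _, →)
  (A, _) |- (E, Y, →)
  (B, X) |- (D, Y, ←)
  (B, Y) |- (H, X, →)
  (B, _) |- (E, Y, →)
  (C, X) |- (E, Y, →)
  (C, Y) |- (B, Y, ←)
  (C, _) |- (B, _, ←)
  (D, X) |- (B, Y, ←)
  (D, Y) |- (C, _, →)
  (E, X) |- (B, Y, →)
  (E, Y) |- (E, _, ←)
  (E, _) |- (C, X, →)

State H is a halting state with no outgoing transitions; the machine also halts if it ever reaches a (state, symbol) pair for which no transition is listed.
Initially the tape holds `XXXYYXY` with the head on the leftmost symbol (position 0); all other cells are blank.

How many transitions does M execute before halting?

11

A | [X]XXYYXY   read X → write Y, move →, go to A
A | Y[X]XYYXY   read X → write Y, move →, go to A
A | YY[X]YYXY   read X → write Y, move →, go to A
A | YYY[Y]YXY   read Y → write _, move →, go to D
D | YYY_[Y]XY   read Y → write _, move →, go to C
C | YYY__[X]Y   read X → write Y, move →, go to E
E | YYY__Y[Y]   read Y → write _, move ←, go to E
E | YYY__[Y]_   read Y → write _, move ←, go to E
E | YYY_[_]__   read _ → write X, move →, go to C
C | YYY_X[_]_   read _ → write _, move ←, go to B
B | YYY_[X]__   read X → write Y, move ←, go to D
D | YYY[_]Y__
M halts after 11 transitions.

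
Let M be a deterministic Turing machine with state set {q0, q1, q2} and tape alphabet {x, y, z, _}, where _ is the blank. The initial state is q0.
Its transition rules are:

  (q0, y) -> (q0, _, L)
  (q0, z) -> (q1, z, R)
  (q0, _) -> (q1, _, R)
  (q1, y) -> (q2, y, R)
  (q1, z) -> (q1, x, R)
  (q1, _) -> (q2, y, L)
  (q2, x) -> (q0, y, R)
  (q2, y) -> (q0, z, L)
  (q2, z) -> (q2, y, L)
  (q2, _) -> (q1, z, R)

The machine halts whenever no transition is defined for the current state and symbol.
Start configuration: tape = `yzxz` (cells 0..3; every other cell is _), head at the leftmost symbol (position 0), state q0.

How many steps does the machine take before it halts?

state=q0 head=0 tape=_[y]zxz_   (q0,y)→(q0,_,L)
state=q0 head=-1 tape=[_]_zxz_   (q0,_)→(q1,_,R)
state=q1 head=0 tape=_[_]zxz_   (q1,_)→(q2,y,L)
state=q2 head=-1 tape=[_]yzxz_   (q2,_)→(q1,z,R)
state=q1 head=0 tape=z[y]zxz_   (q1,y)→(q2,y,R)
state=q2 head=1 tape=zy[z]xz_   (q2,z)→(q2,y,L)
state=q2 head=0 tape=z[y]yxz_   (q2,y)→(q0,z,L)
state=q0 head=-1 tape=[z]zyxz_   (q0,z)→(q1,z,R)
state=q1 head=0 tape=z[z]yxz_   (q1,z)→(q1,x,R)
state=q1 head=1 tape=zx[y]xz_   (q1,y)→(q2,y,R)
state=q2 head=2 tape=zxy[x]z_   (q2,x)→(q0,y,R)
state=q0 head=3 tape=zxyy[z]_   (q0,z)→(q1,z,R)
state=q1 head=4 tape=zxyyz[_]   (q1,_)→(q2,y,L)
state=q2 head=3 tape=zxyy[z]y   (q2,z)→(q2,y,L)
state=q2 head=2 tape=zxy[y]yy   (q2,y)→(q0,z,L)
state=q0 head=1 tape=zx[y]zyy   (q0,y)→(q0,_,L)
state=q0 head=0 tape=z[x]_zyy
M halts after 16 transitions.

16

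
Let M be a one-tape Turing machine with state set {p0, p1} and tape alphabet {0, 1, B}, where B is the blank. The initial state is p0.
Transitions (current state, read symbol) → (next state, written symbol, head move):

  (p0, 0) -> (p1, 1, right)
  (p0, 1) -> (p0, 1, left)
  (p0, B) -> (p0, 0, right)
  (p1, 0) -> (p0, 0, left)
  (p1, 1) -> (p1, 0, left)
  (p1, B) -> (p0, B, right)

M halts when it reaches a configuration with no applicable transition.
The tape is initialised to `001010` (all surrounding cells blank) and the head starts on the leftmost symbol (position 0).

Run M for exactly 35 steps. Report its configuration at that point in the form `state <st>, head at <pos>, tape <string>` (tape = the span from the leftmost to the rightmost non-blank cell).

state p1, head at -5, tape 0000001010

state=p0 head=0 tape=BBBBB[0]01010   (p0,0)→(p1,1,right)
state=p1 head=1 tape=BBBBB1[0]1010   (p1,0)→(p0,0,left)
state=p0 head=0 tape=BBBBB[1]01010   (p0,1)→(p0,1,left)
state=p0 head=-1 tape=BBBB[B]101010   (p0,B)→(p0,0,right)
state=p0 head=0 tape=BBBB0[1]01010   (p0,1)→(p0,1,left)
state=p0 head=-1 tape=BBBB[0]101010   (p0,0)→(p1,1,right)
state=p1 head=0 tape=BBBB1[1]01010   (p1,1)→(p1,0,left)
state=p1 head=-1 tape=BBBB[1]001010   (p1,1)→(p1,0,left)
state=p1 head=-2 tape=BBB[B]0001010   (p1,B)→(p0,B,right)
state=p0 head=-1 tape=BBBB[0]001010   (p0,0)→(p1,1,right)
state=p1 head=0 tape=BBBB1[0]01010   (p1,0)→(p0,0,left)
state=p0 head=-1 tape=BBBB[1]001010   (p0,1)→(p0,1,left)
state=p0 head=-2 tape=BBB[B]1001010   (p0,B)→(p0,0,right)
state=p0 head=-1 tape=BBB0[1]001010   (p0,1)→(p0,1,left)
state=p0 head=-2 tape=BBB[0]1001010   (p0,0)→(p1,1,right)
state=p1 head=-1 tape=BBB1[1]001010   (p1,1)→(p1,0,left)
state=p1 head=-2 tape=BBB[1]0001010   (p1,1)→(p1,0,left)
state=p1 head=-3 tape=BB[B]00001010   (p1,B)→(p0,B,right)
state=p0 head=-2 tape=BBB[0]0001010   (p0,0)→(p1,1,right)
state=p1 head=-1 tape=BBB1[0]001010   (p1,0)→(p0,0,left)
state=p0 head=-2 tape=BBB[1]0001010   (p0,1)→(p0,1,left)
state=p0 head=-3 tape=BB[B]10001010   (p0,B)→(p0,0,right)
state=p0 head=-2 tape=BB0[1]0001010   (p0,1)→(p0,1,left)
state=p0 head=-3 tape=BB[0]10001010   (p0,0)→(p1,1,right)
state=p1 head=-2 tape=BB1[1]0001010   (p1,1)→(p1,0,left)
state=p1 head=-3 tape=BB[1]00001010   (p1,1)→(p1,0,left)
state=p1 head=-4 tape=B[B]000001010   (p1,B)→(p0,B,right)
state=p0 head=-3 tape=BB[0]00001010   (p0,0)→(p1,1,right)
state=p1 head=-2 tape=BB1[0]0001010   (p1,0)→(p0,0,left)
state=p0 head=-3 tape=BB[1]00001010   (p0,1)→(p0,1,left)
state=p0 head=-4 tape=B[B]100001010   (p0,B)→(p0,0,right)
state=p0 head=-3 tape=B0[1]00001010   (p0,1)→(p0,1,left)
state=p0 head=-4 tape=B[0]100001010   (p0,0)→(p1,1,right)
state=p1 head=-3 tape=B1[1]00001010   (p1,1)→(p1,0,left)
state=p1 head=-4 tape=B[1]000001010   (p1,1)→(p1,0,left)
state=p1 head=-5 tape=[B]0000001010
After 35 steps: state p1, head at -5, tape 0000001010.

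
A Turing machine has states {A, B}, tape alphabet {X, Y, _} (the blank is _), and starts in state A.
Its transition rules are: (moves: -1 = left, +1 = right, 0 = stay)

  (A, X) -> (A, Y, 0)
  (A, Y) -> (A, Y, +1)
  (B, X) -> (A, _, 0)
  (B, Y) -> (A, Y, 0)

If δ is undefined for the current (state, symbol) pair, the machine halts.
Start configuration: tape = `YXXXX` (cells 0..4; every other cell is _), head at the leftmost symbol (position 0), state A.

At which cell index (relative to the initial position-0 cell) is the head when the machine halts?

5

state=A head=0 tape=[Y]XXXX_   (A,Y)→(A,Y,+1)
state=A head=1 tape=Y[X]XXX_   (A,X)→(A,Y,0)
state=A head=1 tape=Y[Y]XXX_   (A,Y)→(A,Y,+1)
state=A head=2 tape=YY[X]XX_   (A,X)→(A,Y,0)
state=A head=2 tape=YY[Y]XX_   (A,Y)→(A,Y,+1)
state=A head=3 tape=YYY[X]X_   (A,X)→(A,Y,0)
state=A head=3 tape=YYY[Y]X_   (A,Y)→(A,Y,+1)
state=A head=4 tape=YYYY[X]_   (A,X)→(A,Y,0)
state=A head=4 tape=YYYY[Y]_   (A,Y)→(A,Y,+1)
state=A head=5 tape=YYYYY[_]
At halt the head is at cell 5.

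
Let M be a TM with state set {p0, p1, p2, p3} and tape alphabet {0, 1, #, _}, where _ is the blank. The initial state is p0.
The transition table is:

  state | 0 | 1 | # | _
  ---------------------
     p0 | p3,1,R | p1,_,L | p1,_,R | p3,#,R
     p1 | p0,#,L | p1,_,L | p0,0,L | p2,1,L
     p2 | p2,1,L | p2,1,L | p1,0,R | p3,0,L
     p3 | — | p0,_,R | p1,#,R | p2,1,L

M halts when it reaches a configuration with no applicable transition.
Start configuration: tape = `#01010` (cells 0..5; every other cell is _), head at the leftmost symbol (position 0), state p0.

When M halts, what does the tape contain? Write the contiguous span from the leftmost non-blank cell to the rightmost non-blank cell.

#0_010

state=p0 head=0 tape=[#]01010   (p0,#)→(p1,_,R)
state=p1 head=1 tape=_[0]1010   (p1,0)→(p0,#,L)
state=p0 head=0 tape=[_]#1010   (p0,_)→(p3,#,R)
state=p3 head=1 tape=#[#]1010   (p3,#)→(p1,#,R)
state=p1 head=2 tape=##[1]010   (p1,1)→(p1,_,L)
state=p1 head=1 tape=#[#]_010   (p1,#)→(p0,0,L)
state=p0 head=0 tape=[#]0_010   (p0,#)→(p1,_,R)
state=p1 head=1 tape=_[0]_010   (p1,0)→(p0,#,L)
state=p0 head=0 tape=[_]#_010   (p0,_)→(p3,#,R)
state=p3 head=1 tape=#[#]_010   (p3,#)→(p1,#,R)
state=p1 head=2 tape=##[_]010   (p1,_)→(p2,1,L)
state=p2 head=1 tape=#[#]1010   (p2,#)→(p1,0,R)
state=p1 head=2 tape=#0[1]010   (p1,1)→(p1,_,L)
state=p1 head=1 tape=#[0]_010   (p1,0)→(p0,#,L)
state=p0 head=0 tape=[#]#_010   (p0,#)→(p1,_,R)
state=p1 head=1 tape=_[#]_010   (p1,#)→(p0,0,L)
state=p0 head=0 tape=[_]0_010   (p0,_)→(p3,#,R)
state=p3 head=1 tape=#[0]_010
The non-blank tape span at halt is #0_010.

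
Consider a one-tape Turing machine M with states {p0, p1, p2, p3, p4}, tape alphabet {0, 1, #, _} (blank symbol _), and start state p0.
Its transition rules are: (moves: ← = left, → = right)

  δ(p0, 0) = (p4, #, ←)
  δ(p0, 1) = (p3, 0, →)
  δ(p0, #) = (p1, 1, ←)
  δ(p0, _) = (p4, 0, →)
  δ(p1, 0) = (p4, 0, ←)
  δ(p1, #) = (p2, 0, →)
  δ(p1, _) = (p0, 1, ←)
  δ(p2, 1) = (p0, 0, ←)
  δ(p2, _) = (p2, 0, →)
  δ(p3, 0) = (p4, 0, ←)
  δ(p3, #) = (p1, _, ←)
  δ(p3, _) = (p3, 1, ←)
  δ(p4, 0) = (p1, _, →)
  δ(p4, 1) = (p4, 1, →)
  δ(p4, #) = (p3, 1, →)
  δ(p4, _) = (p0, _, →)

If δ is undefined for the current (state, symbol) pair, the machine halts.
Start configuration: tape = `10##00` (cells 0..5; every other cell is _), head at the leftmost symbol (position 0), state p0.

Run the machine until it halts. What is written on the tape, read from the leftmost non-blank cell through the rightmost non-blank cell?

0111_00

state=p0 head=0 tape=_[1]0##00   (p0,1)→(p3,0,→)
state=p3 head=1 tape=_0[0]##00   (p3,0)→(p4,0,←)
state=p4 head=0 tape=_[0]0##00   (p4,0)→(p1,_,→)
state=p1 head=1 tape=__[0]##00   (p1,0)→(p4,0,←)
state=p4 head=0 tape=_[_]0##00   (p4,_)→(p0,_,→)
state=p0 head=1 tape=__[0]##00   (p0,0)→(p4,#,←)
state=p4 head=0 tape=_[_]###00   (p4,_)→(p0,_,→)
state=p0 head=1 tape=__[#]##00   (p0,#)→(p1,1,←)
state=p1 head=0 tape=_[_]1##00   (p1,_)→(p0,1,←)
state=p0 head=-1 tape=[_]11##00   (p0,_)→(p4,0,→)
state=p4 head=0 tape=0[1]1##00   (p4,1)→(p4,1,→)
state=p4 head=1 tape=01[1]##00   (p4,1)→(p4,1,→)
state=p4 head=2 tape=011[#]#00   (p4,#)→(p3,1,→)
state=p3 head=3 tape=0111[#]00   (p3,#)→(p1,_,←)
state=p1 head=2 tape=011[1]_00
The non-blank tape span at halt is 0111_00.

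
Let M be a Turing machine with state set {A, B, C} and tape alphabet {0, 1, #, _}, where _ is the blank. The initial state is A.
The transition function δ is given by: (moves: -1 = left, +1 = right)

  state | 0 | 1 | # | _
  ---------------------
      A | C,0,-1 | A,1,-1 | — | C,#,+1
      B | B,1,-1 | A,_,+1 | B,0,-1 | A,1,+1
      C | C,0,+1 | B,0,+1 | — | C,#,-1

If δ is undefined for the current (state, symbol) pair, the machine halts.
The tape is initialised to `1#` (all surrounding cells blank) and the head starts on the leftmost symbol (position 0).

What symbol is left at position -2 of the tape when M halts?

A | ____[1]#   read 1 → write 1, move -1, go to A
A | ___[_]1#   read _ → write #, move +1, go to C
C | ___#[1]#   read 1 → write 0, move +1, go to B
B | ___#0[#]   read # → write 0, move -1, go to B
B | ___#[0]0   read 0 → write 1, move -1, go to B
B | ___[#]10   read # → write 0, move -1, go to B
B | __[_]010   read _ → write 1, move +1, go to A
A | __1[0]10   read 0 → write 0, move -1, go to C
C | __[1]010   read 1 → write 0, move +1, go to B
B | __0[0]10   read 0 → write 1, move -1, go to B
B | __[0]110   read 0 → write 1, move -1, go to B
B | _[_]1110   read _ → write 1, move +1, go to A
A | _1[1]110   read 1 → write 1, move -1, go to A
A | _[1]1110   read 1 → write 1, move -1, go to A
A | [_]11110   read _ → write #, move +1, go to C
C | #[1]1110   read 1 → write 0, move +1, go to B
B | #0[1]110   read 1 → write _, move +1, go to A
A | #0_[1]10   read 1 → write 1, move -1, go to A
A | #0[_]110   read _ → write #, move +1, go to C
C | #0#[1]10   read 1 → write 0, move +1, go to B
B | #0#0[1]0   read 1 → write _, move +1, go to A
A | #0#0_[0]   read 0 → write 0, move -1, go to C
C | #0#0[_]0   read _ → write #, move -1, go to C
C | #0#[0]#0   read 0 → write 0, move +1, go to C
C | #0#0[#]0
Cell -2 holds # when M halts.

#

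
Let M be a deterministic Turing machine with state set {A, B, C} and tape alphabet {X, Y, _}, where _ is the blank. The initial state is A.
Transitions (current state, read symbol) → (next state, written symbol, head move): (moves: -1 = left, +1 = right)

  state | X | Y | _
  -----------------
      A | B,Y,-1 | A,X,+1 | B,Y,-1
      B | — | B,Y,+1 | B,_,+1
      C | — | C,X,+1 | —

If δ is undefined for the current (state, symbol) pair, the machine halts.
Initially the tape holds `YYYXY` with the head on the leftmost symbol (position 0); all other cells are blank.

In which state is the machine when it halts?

state=A head=0 tape=[Y]YYXY   (A,Y)→(A,X,+1)
state=A head=1 tape=X[Y]YXY   (A,Y)→(A,X,+1)
state=A head=2 tape=XX[Y]XY   (A,Y)→(A,X,+1)
state=A head=3 tape=XXX[X]Y   (A,X)→(B,Y,-1)
state=B head=2 tape=XX[X]YY
No transition is defined for (B, X); M halts in state B.

B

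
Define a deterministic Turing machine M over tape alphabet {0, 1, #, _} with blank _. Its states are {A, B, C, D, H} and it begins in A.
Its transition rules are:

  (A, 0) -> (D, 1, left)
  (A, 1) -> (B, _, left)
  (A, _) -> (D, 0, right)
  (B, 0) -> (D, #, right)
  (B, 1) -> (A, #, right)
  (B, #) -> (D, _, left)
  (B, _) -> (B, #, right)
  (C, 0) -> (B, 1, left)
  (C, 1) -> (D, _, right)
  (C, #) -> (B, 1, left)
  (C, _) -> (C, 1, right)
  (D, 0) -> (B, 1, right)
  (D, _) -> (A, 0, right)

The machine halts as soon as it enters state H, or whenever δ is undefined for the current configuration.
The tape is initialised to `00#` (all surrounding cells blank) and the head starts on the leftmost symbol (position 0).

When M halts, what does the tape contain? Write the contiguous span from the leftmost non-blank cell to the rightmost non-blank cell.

state=A head=0 tape=_[0]0#   (A,0)→(D,1,left)
state=D head=-1 tape=[_]10#   (D,_)→(A,0,right)
state=A head=0 tape=0[1]0#   (A,1)→(B,_,left)
state=B head=-1 tape=[0]_0#   (B,0)→(D,#,right)
state=D head=0 tape=#[_]0#   (D,_)→(A,0,right)
state=A head=1 tape=#0[0]#   (A,0)→(D,1,left)
state=D head=0 tape=#[0]1#   (D,0)→(B,1,right)
state=B head=1 tape=#1[1]#   (B,1)→(A,#,right)
state=A head=2 tape=#1#[#]
The non-blank tape span at halt is #1##.

#1##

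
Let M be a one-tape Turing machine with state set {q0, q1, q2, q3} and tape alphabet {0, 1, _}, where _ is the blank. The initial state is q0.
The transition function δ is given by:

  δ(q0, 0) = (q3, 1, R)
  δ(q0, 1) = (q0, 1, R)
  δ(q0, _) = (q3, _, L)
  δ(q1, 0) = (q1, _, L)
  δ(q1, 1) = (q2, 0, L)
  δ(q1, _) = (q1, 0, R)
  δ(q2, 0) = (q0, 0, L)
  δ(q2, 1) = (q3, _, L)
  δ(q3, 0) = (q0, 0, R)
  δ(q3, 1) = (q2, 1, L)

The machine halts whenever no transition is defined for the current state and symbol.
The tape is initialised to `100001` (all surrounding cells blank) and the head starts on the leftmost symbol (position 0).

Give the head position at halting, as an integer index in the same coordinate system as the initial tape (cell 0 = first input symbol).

-1

q0 | _[1]00001_   read 1 → write 1, move R, go to q0
q0 | _1[0]0001_   read 0 → write 1, move R, go to q3
q3 | _11[0]001_   read 0 → write 0, move R, go to q0
q0 | _110[0]01_   read 0 → write 1, move R, go to q3
q3 | _1101[0]1_   read 0 → write 0, move R, go to q0
q0 | _11010[1]_   read 1 → write 1, move R, go to q0
q0 | _110101[_]   read _ → write _, move L, go to q3
q3 | _11010[1]_   read 1 → write 1, move L, go to q2
q2 | _1101[0]1_   read 0 → write 0, move L, go to q0
q0 | _110[1]01_   read 1 → write 1, move R, go to q0
q0 | _1101[0]1_   read 0 → write 1, move R, go to q3
q3 | _11011[1]_   read 1 → write 1, move L, go to q2
q2 | _1101[1]1_   read 1 → write _, move L, go to q3
q3 | _110[1]_1_   read 1 → write 1, move L, go to q2
q2 | _11[0]1_1_   read 0 → write 0, move L, go to q0
q0 | _1[1]01_1_   read 1 → write 1, move R, go to q0
q0 | _11[0]1_1_   read 0 → write 1, move R, go to q3
q3 | _111[1]_1_   read 1 → write 1, move L, go to q2
q2 | _11[1]1_1_   read 1 → write _, move L, go to q3
q3 | _1[1]_1_1_   read 1 → write 1, move L, go to q2
q2 | _[1]1_1_1_   read 1 → write _, move L, go to q3
q3 | [_]_1_1_1_
At halt the head is at cell -1.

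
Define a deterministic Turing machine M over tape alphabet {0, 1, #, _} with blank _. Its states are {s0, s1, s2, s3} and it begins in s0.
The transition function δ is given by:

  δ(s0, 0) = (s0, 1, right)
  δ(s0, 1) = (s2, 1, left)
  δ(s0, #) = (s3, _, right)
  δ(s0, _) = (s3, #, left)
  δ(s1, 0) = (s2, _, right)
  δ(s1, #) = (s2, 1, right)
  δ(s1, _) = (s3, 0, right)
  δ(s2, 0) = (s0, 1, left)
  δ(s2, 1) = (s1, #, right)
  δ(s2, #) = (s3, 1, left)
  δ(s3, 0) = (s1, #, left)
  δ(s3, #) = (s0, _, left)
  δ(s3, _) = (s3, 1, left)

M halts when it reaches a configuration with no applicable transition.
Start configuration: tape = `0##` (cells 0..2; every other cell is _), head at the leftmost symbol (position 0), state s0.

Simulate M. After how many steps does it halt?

4

s0 | [0]##   read 0 → write 1, move right, go to s0
s0 | 1[#]#   read # → write _, move right, go to s3
s3 | 1_[#]   read # → write _, move left, go to s0
s0 | 1[_]_   read _ → write #, move left, go to s3
s3 | [1]#_
M halts after 4 transitions.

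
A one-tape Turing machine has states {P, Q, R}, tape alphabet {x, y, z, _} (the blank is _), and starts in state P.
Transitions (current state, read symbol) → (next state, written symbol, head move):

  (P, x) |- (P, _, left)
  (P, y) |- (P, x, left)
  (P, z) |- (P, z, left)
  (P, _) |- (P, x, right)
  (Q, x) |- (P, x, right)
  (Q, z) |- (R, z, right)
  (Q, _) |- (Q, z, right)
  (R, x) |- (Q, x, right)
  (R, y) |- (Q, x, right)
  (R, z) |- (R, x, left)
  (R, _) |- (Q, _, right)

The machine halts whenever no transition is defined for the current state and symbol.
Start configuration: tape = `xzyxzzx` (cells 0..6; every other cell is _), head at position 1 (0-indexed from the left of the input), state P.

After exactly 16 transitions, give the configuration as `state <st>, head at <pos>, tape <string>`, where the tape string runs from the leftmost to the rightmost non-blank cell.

state P, head at -1, tape xx__zyxzzx

state=P head=1 tape=___x[z]yxzzx   (P,z)→(P,z,left)
state=P head=0 tape=___[x]zyxzzx   (P,x)→(P,_,left)
state=P head=-1 tape=__[_]_zyxzzx   (P,_)→(P,x,right)
state=P head=0 tape=__x[_]zyxzzx   (P,_)→(P,x,right)
state=P head=1 tape=__xx[z]yxzzx   (P,z)→(P,z,left)
state=P head=0 tape=__x[x]zyxzzx   (P,x)→(P,_,left)
state=P head=-1 tape=__[x]_zyxzzx   (P,x)→(P,_,left)
state=P head=-2 tape=_[_]__zyxzzx   (P,_)→(P,x,right)
state=P head=-1 tape=_x[_]_zyxzzx   (P,_)→(P,x,right)
state=P head=0 tape=_xx[_]zyxzzx   (P,_)→(P,x,right)
state=P head=1 tape=_xxx[z]yxzzx   (P,z)→(P,z,left)
state=P head=0 tape=_xx[x]zyxzzx   (P,x)→(P,_,left)
state=P head=-1 tape=_x[x]_zyxzzx   (P,x)→(P,_,left)
state=P head=-2 tape=_[x]__zyxzzx   (P,x)→(P,_,left)
state=P head=-3 tape=[_]___zyxzzx   (P,_)→(P,x,right)
state=P head=-2 tape=x[_]__zyxzzx   (P,_)→(P,x,right)
state=P head=-1 tape=xx[_]_zyxzzx
After 16 steps: state P, head at -1, tape xx__zyxzzx.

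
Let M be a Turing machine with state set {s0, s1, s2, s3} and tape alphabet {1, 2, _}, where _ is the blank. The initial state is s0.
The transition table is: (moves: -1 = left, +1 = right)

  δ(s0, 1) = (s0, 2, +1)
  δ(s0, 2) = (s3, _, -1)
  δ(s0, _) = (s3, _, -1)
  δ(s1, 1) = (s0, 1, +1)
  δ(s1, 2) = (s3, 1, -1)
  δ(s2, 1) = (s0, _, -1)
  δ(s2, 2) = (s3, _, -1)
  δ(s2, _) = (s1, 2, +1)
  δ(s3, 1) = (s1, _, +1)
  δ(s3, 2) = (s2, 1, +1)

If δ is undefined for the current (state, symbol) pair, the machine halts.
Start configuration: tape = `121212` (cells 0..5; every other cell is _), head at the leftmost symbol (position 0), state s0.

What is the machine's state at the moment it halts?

s1

state=s0 head=0 tape=[1]21212   (s0,1)→(s0,2,+1)
state=s0 head=1 tape=2[2]1212   (s0,2)→(s3,_,-1)
state=s3 head=0 tape=[2]_1212   (s3,2)→(s2,1,+1)
state=s2 head=1 tape=1[_]1212   (s2,_)→(s1,2,+1)
state=s1 head=2 tape=12[1]212   (s1,1)→(s0,1,+1)
state=s0 head=3 tape=121[2]12   (s0,2)→(s3,_,-1)
state=s3 head=2 tape=12[1]_12   (s3,1)→(s1,_,+1)
state=s1 head=3 tape=12_[_]12
No transition is defined for (s1, _); M halts in state s1.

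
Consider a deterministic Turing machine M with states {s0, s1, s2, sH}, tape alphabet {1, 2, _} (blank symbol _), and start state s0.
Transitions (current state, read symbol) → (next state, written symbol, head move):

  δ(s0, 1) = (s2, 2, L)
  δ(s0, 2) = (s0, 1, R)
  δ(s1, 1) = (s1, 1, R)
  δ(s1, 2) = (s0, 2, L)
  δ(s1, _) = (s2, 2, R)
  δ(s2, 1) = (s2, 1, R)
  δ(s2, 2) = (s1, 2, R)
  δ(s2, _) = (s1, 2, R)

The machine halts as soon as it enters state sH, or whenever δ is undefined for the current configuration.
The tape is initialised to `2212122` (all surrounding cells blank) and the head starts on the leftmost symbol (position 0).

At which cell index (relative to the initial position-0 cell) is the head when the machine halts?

7

s0 | [2]212122_   read 2 → write 1, move R, go to s0
s0 | 1[2]12122_   read 2 → write 1, move R, go to s0
s0 | 11[1]2122_   read 1 → write 2, move L, go to s2
s2 | 1[1]22122_   read 1 → write 1, move R, go to s2
s2 | 11[2]2122_   read 2 → write 2, move R, go to s1
s1 | 112[2]122_   read 2 → write 2, move L, go to s0
s0 | 11[2]2122_   read 2 → write 1, move R, go to s0
s0 | 111[2]122_   read 2 → write 1, move R, go to s0
s0 | 1111[1]22_   read 1 → write 2, move L, go to s2
s2 | 111[1]222_   read 1 → write 1, move R, go to s2
s2 | 1111[2]22_   read 2 → write 2, move R, go to s1
s1 | 11112[2]2_   read 2 → write 2, move L, go to s0
s0 | 1111[2]22_   read 2 → write 1, move R, go to s0
s0 | 11111[2]2_   read 2 → write 1, move R, go to s0
s0 | 111111[2]_   read 2 → write 1, move R, go to s0
s0 | 1111111[_]
At halt the head is at cell 7.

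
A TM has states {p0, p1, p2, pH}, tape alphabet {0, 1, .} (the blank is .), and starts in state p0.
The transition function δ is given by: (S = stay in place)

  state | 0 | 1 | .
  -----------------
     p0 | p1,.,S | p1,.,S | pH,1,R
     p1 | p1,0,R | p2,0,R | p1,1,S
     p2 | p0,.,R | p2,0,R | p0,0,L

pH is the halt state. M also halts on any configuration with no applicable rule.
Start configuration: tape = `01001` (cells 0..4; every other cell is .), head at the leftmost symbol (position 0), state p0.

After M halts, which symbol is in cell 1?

0

state=p0 head=0 tape=[0]1001...   (p0,0)→(p1,.,S)
state=p1 head=0 tape=[.]1001...   (p1,.)→(p1,1,S)
state=p1 head=0 tape=[1]1001...   (p1,1)→(p2,0,R)
state=p2 head=1 tape=0[1]001...   (p2,1)→(p2,0,R)
state=p2 head=2 tape=00[0]01...   (p2,0)→(p0,.,R)
state=p0 head=3 tape=00.[0]1...   (p0,0)→(p1,.,S)
state=p1 head=3 tape=00.[.]1...   (p1,.)→(p1,1,S)
state=p1 head=3 tape=00.[1]1...   (p1,1)→(p2,0,R)
state=p2 head=4 tape=00.0[1]...   (p2,1)→(p2,0,R)
state=p2 head=5 tape=00.00[.]..   (p2,.)→(p0,0,L)
state=p0 head=4 tape=00.0[0]0..   (p0,0)→(p1,.,S)
state=p1 head=4 tape=00.0[.]0..   (p1,.)→(p1,1,S)
state=p1 head=4 tape=00.0[1]0..   (p1,1)→(p2,0,R)
state=p2 head=5 tape=00.00[0]..   (p2,0)→(p0,.,R)
state=p0 head=6 tape=00.00.[.].   (p0,.)→(pH,1,R)
state=pH head=7 tape=00.00.1[.]
Cell 1 holds 0 when M halts.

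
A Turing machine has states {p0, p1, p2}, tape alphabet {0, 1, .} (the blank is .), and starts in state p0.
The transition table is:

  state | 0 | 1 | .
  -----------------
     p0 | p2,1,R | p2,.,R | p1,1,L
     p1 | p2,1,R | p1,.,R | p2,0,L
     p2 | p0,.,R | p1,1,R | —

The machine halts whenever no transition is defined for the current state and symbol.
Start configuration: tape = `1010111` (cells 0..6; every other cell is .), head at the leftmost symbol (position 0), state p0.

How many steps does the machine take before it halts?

state=p0 head=0 tape=[1]010111.   (p0,1)→(p2,.,R)
state=p2 head=1 tape=.[0]10111.   (p2,0)→(p0,.,R)
state=p0 head=2 tape=..[1]0111.   (p0,1)→(p2,.,R)
state=p2 head=3 tape=...[0]111.   (p2,0)→(p0,.,R)
state=p0 head=4 tape=....[1]11.   (p0,1)→(p2,.,R)
state=p2 head=5 tape=.....[1]1.   (p2,1)→(p1,1,R)
state=p1 head=6 tape=.....1[1].   (p1,1)→(p1,.,R)
state=p1 head=7 tape=.....1.[.]   (p1,.)→(p2,0,L)
state=p2 head=6 tape=.....1[.]0
M halts after 8 transitions.

8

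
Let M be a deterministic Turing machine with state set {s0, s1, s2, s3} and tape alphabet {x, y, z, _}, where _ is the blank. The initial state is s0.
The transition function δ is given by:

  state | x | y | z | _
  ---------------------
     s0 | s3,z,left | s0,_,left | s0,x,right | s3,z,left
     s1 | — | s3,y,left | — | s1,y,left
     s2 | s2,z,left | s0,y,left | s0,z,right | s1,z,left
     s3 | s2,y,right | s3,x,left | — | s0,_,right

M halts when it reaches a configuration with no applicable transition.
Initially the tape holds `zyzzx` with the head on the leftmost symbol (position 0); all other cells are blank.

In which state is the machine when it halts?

state=s0 head=0 tape=_[z]yzzx_   (s0,z)→(s0,x,right)
state=s0 head=1 tape=_x[y]zzx_   (s0,y)→(s0,_,left)
state=s0 head=0 tape=_[x]_zzx_   (s0,x)→(s3,z,left)
state=s3 head=-1 tape=[_]z_zzx_   (s3,_)→(s0,_,right)
state=s0 head=0 tape=_[z]_zzx_   (s0,z)→(s0,x,right)
state=s0 head=1 tape=_x[_]zzx_   (s0,_)→(s3,z,left)
state=s3 head=0 tape=_[x]zzzx_   (s3,x)→(s2,y,right)
state=s2 head=1 tape=_y[z]zzx_   (s2,z)→(s0,z,right)
state=s0 head=2 tape=_yz[z]zx_   (s0,z)→(s0,x,right)
state=s0 head=3 tape=_yzx[z]x_   (s0,z)→(s0,x,right)
state=s0 head=4 tape=_yzxx[x]_   (s0,x)→(s3,z,left)
state=s3 head=3 tape=_yzx[x]z_   (s3,x)→(s2,y,right)
state=s2 head=4 tape=_yzxy[z]_   (s2,z)→(s0,z,right)
state=s0 head=5 tape=_yzxyz[_]   (s0,_)→(s3,z,left)
state=s3 head=4 tape=_yzxy[z]z
No transition is defined for (s3, z); M halts in state s3.

s3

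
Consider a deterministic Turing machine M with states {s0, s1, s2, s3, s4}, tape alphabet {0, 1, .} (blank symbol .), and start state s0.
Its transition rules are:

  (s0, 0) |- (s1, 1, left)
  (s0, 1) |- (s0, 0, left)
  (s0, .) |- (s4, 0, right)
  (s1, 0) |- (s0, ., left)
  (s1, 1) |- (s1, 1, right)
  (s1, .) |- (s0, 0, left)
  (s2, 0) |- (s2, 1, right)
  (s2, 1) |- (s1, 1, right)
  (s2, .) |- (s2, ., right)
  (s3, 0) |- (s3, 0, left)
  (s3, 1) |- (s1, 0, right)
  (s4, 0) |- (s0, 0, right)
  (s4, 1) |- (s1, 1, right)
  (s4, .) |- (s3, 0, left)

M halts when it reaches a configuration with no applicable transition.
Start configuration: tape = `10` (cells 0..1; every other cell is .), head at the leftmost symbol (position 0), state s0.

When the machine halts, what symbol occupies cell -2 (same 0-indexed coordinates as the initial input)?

state=s0 head=0 tape=.....[1]0   (s0,1)→(s0,0,left)
state=s0 head=-1 tape=....[.]00   (s0,.)→(s4,0,right)
state=s4 head=0 tape=....0[0]0   (s4,0)→(s0,0,right)
state=s0 head=1 tape=....00[0]   (s0,0)→(s1,1,left)
state=s1 head=0 tape=....0[0]1   (s1,0)→(s0,.,left)
state=s0 head=-1 tape=....[0].1   (s0,0)→(s1,1,left)
state=s1 head=-2 tape=...[.]1.1   (s1,.)→(s0,0,left)
state=s0 head=-3 tape=..[.]01.1   (s0,.)→(s4,0,right)
state=s4 head=-2 tape=..0[0]1.1   (s4,0)→(s0,0,right)
state=s0 head=-1 tape=..00[1].1   (s0,1)→(s0,0,left)
state=s0 head=-2 tape=..0[0]0.1   (s0,0)→(s1,1,left)
state=s1 head=-3 tape=..[0]10.1   (s1,0)→(s0,.,left)
state=s0 head=-4 tape=.[.].10.1   (s0,.)→(s4,0,right)
state=s4 head=-3 tape=.0[.]10.1   (s4,.)→(s3,0,left)
state=s3 head=-4 tape=.[0]010.1   (s3,0)→(s3,0,left)
state=s3 head=-5 tape=[.]0010.1
Cell -2 holds 1 when M halts.

1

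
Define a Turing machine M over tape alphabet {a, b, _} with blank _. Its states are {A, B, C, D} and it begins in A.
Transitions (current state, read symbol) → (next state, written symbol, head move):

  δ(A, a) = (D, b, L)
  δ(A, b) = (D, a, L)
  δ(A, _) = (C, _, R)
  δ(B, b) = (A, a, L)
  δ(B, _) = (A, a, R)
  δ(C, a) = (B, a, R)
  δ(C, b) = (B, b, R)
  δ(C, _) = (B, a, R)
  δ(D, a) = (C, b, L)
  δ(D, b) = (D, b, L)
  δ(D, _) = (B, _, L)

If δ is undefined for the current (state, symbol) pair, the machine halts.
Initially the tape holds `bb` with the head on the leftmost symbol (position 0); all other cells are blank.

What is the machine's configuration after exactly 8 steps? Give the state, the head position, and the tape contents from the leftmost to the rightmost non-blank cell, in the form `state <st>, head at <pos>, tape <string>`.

state B, head at -2, tape a_ba

state=A head=0 tape=__[b]b   (A,b)→(D,a,L)
state=D head=-1 tape=_[_]ab   (D,_)→(B,_,L)
state=B head=-2 tape=[_]_ab   (B,_)→(A,a,R)
state=A head=-1 tape=a[_]ab   (A,_)→(C,_,R)
state=C head=0 tape=a_[a]b   (C,a)→(B,a,R)
state=B head=1 tape=a_a[b]   (B,b)→(A,a,L)
state=A head=0 tape=a_[a]a   (A,a)→(D,b,L)
state=D head=-1 tape=a[_]ba   (D,_)→(B,_,L)
state=B head=-2 tape=[a]_ba
After 8 steps: state B, head at -2, tape a_ba.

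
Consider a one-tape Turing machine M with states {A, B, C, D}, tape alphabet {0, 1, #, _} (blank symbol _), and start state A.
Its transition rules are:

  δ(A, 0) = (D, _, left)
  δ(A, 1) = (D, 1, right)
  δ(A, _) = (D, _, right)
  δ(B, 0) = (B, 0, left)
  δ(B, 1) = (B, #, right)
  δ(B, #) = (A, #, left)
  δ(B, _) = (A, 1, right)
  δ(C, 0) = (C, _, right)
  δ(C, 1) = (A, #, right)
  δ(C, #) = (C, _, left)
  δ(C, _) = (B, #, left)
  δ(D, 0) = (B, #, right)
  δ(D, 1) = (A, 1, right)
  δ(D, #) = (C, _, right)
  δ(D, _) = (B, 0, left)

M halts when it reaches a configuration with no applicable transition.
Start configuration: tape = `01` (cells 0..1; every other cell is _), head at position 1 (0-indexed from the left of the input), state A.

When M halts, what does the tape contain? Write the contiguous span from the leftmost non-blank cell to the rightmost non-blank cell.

A | __0[1]__   read 1 → write 1, move right, go to D
D | __01[_]_   read _ → write 0, move left, go to B
B | __0[1]0_   read 1 → write #, move right, go to B
B | __0#[0]_   read 0 → write 0, move left, go to B
B | __0[#]0_   read # → write #, move left, go to A
A | __[0]#0_   read 0 → write _, move left, go to D
D | _[_]_#0_   read _ → write 0, move left, go to B
B | [_]0_#0_   read _ → write 1, move right, go to A
A | 1[0]_#0_   read 0 → write _, move left, go to D
D | [1]__#0_   read 1 → write 1, move right, go to A
A | 1[_]_#0_   read _ → write _, move right, go to D
D | 1_[_]#0_   read _ → write 0, move left, go to B
B | 1[_]0#0_   read _ → write 1, move right, go to A
A | 11[0]#0_   read 0 → write _, move left, go to D
D | 1[1]_#0_   read 1 → write 1, move right, go to A
A | 11[_]#0_   read _ → write _, move right, go to D
D | 11_[#]0_   read # → write _, move right, go to C
C | 11__[0]_   read 0 → write _, move right, go to C
C | 11___[_]   read _ → write #, move left, go to B
B | 11__[_]#   read _ → write 1, move right, go to A
A | 11__1[#]
The non-blank tape span at halt is 11__1#.

11__1#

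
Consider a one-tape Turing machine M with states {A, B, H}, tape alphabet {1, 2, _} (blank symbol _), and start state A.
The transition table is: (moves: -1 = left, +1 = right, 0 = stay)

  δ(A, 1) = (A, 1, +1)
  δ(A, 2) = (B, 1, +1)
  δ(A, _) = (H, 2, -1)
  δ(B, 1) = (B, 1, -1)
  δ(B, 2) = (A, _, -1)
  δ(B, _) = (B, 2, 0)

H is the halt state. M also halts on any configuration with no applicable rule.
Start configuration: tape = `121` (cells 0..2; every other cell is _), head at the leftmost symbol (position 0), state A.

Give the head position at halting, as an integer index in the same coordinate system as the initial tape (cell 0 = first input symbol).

A | ___[1]21   read 1 → write 1, move +1, go to A
A | ___1[2]1   read 2 → write 1, move +1, go to B
B | ___11[1]   read 1 → write 1, move -1, go to B
B | ___1[1]1   read 1 → write 1, move -1, go to B
B | ___[1]11   read 1 → write 1, move -1, go to B
B | __[_]111   read _ → write 2, move 0, go to B
B | __[2]111   read 2 → write _, move -1, go to A
A | _[_]_111   read _ → write 2, move -1, go to H
H | [_]2_111
At halt the head is at cell -3.

-3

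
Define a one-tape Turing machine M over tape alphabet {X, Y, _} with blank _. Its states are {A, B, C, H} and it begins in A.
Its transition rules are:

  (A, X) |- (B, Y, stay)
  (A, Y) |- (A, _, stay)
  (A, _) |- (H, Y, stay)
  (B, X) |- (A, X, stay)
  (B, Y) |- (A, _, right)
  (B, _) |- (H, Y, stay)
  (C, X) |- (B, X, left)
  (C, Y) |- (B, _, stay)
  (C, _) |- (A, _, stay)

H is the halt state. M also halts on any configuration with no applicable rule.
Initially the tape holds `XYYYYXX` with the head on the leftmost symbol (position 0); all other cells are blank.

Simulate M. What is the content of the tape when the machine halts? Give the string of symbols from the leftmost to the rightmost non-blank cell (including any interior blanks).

state=A head=0 tape=[X]YYYYXX   (A,X)→(B,Y,stay)
state=B head=0 tape=[Y]YYYYXX   (B,Y)→(A,_,right)
state=A head=1 tape=_[Y]YYYXX   (A,Y)→(A,_,stay)
state=A head=1 tape=_[_]YYYXX   (A,_)→(H,Y,stay)
state=H head=1 tape=_[Y]YYYXX
The non-blank tape span at halt is YYYYXX.

YYYYXX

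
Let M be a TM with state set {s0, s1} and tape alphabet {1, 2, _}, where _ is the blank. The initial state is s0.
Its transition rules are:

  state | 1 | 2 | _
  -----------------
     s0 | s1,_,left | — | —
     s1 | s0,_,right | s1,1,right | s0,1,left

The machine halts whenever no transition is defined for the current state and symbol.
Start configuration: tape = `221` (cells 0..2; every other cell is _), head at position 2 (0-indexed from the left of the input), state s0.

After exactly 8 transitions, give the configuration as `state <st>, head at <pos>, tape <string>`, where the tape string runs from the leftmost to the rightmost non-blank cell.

state=s0 head=2 tape=__22[1]   (s0,1)→(s1,_,left)
state=s1 head=1 tape=__2[2]_   (s1,2)→(s1,1,right)
state=s1 head=2 tape=__21[_]   (s1,_)→(s0,1,left)
state=s0 head=1 tape=__2[1]1   (s0,1)→(s1,_,left)
state=s1 head=0 tape=__[2]_1   (s1,2)→(s1,1,right)
state=s1 head=1 tape=__1[_]1   (s1,_)→(s0,1,left)
state=s0 head=0 tape=__[1]11   (s0,1)→(s1,_,left)
state=s1 head=-1 tape=_[_]_11   (s1,_)→(s0,1,left)
state=s0 head=-2 tape=[_]1_11
After 8 steps: state s0, head at -2, tape 1_11.

state s0, head at -2, tape 1_11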